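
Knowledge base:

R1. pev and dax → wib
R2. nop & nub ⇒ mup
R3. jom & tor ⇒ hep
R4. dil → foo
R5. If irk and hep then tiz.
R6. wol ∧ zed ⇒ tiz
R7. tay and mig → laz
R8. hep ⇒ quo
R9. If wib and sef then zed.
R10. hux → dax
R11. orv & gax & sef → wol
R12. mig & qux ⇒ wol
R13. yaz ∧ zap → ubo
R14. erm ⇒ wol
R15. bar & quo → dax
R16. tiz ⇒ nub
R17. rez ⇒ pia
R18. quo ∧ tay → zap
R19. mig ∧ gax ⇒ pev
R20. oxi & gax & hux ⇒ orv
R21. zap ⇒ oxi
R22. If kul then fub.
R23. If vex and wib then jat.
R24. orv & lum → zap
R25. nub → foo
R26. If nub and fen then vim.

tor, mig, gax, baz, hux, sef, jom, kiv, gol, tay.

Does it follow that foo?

hep  (by R3: jom, tor)
quo  (by R8: hep)
dax  (by R10: hux)
zap  (by R18: quo, tay)
pev  (by R19: mig, gax)
oxi  (by R21: zap)
wib  (by R1: pev, dax)
zed  (by R9: wib, sef)
orv  (by R20: oxi, gax, hux)
wol  (by R11: orv, gax, sef)
tiz  (by R6: wol, zed)
nub  (by R16: tiz)
foo  (by R25: nub)

Yes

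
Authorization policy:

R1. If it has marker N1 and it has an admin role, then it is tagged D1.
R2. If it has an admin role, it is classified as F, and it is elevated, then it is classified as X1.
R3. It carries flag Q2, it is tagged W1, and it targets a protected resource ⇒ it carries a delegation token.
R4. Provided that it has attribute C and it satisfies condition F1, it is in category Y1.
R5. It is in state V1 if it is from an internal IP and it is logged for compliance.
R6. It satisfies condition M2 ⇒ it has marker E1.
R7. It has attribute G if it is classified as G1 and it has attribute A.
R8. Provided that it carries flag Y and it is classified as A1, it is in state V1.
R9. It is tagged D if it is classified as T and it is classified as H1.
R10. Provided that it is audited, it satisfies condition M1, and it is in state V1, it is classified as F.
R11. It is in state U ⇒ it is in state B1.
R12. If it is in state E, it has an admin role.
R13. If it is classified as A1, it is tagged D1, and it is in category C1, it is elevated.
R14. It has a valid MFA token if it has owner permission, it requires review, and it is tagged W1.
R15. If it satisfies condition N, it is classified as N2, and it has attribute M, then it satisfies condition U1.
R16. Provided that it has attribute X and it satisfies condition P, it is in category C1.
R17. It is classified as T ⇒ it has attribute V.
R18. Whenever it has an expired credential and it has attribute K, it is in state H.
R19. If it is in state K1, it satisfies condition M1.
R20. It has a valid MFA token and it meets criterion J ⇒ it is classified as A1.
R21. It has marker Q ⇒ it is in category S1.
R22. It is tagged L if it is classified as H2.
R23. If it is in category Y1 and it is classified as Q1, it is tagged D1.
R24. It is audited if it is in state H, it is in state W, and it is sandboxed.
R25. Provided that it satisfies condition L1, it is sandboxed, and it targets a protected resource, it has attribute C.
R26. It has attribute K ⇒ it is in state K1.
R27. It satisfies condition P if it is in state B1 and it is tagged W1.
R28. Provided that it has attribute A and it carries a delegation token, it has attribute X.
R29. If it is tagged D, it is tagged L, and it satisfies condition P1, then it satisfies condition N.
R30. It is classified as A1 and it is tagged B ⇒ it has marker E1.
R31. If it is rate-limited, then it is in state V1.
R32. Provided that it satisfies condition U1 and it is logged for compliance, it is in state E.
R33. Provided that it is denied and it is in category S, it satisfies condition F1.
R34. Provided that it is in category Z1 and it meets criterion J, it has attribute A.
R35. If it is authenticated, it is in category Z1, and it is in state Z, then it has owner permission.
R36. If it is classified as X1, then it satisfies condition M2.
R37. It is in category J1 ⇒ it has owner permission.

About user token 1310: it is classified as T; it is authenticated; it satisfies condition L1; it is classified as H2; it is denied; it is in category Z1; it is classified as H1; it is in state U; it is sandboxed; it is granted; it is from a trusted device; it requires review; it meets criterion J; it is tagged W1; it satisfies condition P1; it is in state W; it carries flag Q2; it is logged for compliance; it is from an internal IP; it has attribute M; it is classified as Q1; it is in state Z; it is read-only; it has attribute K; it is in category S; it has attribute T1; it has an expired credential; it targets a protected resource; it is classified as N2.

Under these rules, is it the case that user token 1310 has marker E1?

By R3 (it carries flag Q2, it is tagged W1, it targets a protected resource): it carries a delegation token.
By R5 (it is from an internal IP, it is logged for compliance): it is in state V1.
By R9 (it is classified as T, it is classified as H1): it is tagged D.
By R11 (it is in state U): it is in state B1.
By R18 (it has an expired credential, it has attribute K): it is in state H.
By R22 (it is classified as H2): it is tagged L.
By R24 (it is in state H, it is in state W, it is sandboxed): it is audited.
By R25 (it satisfies condition L1, it is sandboxed, it targets a protected resource): it has attribute C.
By R26 (it has attribute K): it is in state K1.
By R27 (it is in state B1, it is tagged W1): it satisfies condition P.
By R29 (it is tagged D, it is tagged L, it satisfies condition P1): it satisfies condition N.
By R33 (it is denied, it is in category S): it satisfies condition F1.
By R34 (it is in category Z1, it meets criterion J): it has attribute A.
By R35 (it is authenticated, it is in category Z1, it is in state Z): it has owner permission.
By R4 (it has attribute C, it satisfies condition F1): it is in category Y1.
By R14 (it has owner permission, it requires review, it is tagged W1): it has a valid MFA token.
By R15 (it satisfies condition N, it is classified as N2, it has attribute M): it satisfies condition U1.
By R19 (it is in state K1): it satisfies condition M1.
By R20 (it has a valid MFA token, it meets criterion J): it is classified as A1.
By R23 (it is in category Y1, it is classified as Q1): it is tagged D1.
By R28 (it has attribute A, it carries a delegation token): it has attribute X.
By R32 (it satisfies condition U1, it is logged for compliance): it is in state E.
By R10 (it is audited, it satisfies condition M1, it is in state V1): it is classified as F.
By R12 (it is in state E): it has an admin role.
By R16 (it has attribute X, it satisfies condition P): it is in category C1.
By R13 (it is classified as A1, it is tagged D1, it is in category C1): it is elevated.
By R2 (it has an admin role, it is classified as F, it is elevated): it is classified as X1.
By R36 (it is classified as X1): it satisfies condition M2.
By R6 (it satisfies condition M2): it has marker E1.

Yes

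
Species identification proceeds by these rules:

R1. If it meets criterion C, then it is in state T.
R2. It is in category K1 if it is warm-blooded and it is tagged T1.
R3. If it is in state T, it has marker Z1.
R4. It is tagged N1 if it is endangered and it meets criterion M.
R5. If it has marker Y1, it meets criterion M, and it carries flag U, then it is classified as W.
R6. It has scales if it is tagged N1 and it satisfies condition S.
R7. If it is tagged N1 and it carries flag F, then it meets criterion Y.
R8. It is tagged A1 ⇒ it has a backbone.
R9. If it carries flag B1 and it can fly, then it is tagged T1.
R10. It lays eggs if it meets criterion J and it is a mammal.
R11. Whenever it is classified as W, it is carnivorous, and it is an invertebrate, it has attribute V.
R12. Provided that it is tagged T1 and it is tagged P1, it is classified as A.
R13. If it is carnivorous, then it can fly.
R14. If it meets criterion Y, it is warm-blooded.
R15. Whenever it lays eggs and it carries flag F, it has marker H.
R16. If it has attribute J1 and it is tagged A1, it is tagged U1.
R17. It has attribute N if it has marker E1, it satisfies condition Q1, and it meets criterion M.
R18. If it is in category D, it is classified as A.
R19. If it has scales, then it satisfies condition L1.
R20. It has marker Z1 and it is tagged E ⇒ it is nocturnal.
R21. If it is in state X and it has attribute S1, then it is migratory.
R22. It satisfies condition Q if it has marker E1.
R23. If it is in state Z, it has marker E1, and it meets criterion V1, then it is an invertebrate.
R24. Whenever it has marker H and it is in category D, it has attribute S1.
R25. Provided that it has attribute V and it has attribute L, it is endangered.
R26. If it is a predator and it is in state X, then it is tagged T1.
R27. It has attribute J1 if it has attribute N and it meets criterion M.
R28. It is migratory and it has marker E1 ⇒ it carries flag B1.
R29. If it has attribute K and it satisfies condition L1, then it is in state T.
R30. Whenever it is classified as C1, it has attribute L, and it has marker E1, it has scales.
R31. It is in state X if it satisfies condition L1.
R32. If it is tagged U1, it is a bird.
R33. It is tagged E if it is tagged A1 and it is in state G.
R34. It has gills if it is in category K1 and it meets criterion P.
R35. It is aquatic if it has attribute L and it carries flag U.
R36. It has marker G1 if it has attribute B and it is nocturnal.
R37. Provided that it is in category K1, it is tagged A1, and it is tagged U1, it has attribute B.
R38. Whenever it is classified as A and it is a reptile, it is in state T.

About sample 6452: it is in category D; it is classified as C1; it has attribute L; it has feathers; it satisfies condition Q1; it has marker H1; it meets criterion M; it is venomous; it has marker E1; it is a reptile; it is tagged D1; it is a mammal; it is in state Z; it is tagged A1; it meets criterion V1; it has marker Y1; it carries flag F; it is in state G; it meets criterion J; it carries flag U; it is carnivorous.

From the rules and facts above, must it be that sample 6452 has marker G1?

By R5 (it has marker Y1, it meets criterion M, it carries flag U): it is classified as W.
By R10 (it meets criterion J, it is a mammal): it lays eggs.
By R13 (it is carnivorous): it can fly.
By R15 (it lays eggs, it carries flag F): it has marker H.
By R17 (it has marker E1, it satisfies condition Q1, it meets criterion M): it has attribute N.
By R18 (it is in category D): it is classified as A.
By R23 (it is in state Z, it has marker E1, it meets criterion V1): it is an invertebrate.
By R24 (it has marker H, it is in category D): it has attribute S1.
By R27 (it has attribute N, it meets criterion M): it has attribute J1.
By R30 (it is classified as C1, it has attribute L, it has marker E1): it has scales.
By R33 (it is tagged A1, it is in state G): it is tagged E.
By R38 (it is classified as A, it is a reptile): it is in state T.
By R3 (it is in state T): it has marker Z1.
By R11 (it is classified as W, it is carnivorous, it is an invertebrate): it has attribute V.
By R16 (it has attribute J1, it is tagged A1): it is tagged U1.
By R19 (it has scales): it satisfies condition L1.
By R20 (it has marker Z1, it is tagged E): it is nocturnal.
By R25 (it has attribute V, it has attribute L): it is endangered.
By R31 (it satisfies condition L1): it is in state X.
By R4 (it is endangered, it meets criterion M): it is tagged N1.
By R7 (it is tagged N1, it carries flag F): it meets criterion Y.
By R14 (it meets criterion Y): it is warm-blooded.
By R21 (it is in state X, it has attribute S1): it is migratory.
By R28 (it is migratory, it has marker E1): it carries flag B1.
By R9 (it carries flag B1, it can fly): it is tagged T1.
By R2 (it is warm-blooded, it is tagged T1): it is in category K1.
By R37 (it is in category K1, it is tagged A1, it is tagged U1): it has attribute B.
By R36 (it has attribute B, it is nocturnal): it has marker G1.

Yes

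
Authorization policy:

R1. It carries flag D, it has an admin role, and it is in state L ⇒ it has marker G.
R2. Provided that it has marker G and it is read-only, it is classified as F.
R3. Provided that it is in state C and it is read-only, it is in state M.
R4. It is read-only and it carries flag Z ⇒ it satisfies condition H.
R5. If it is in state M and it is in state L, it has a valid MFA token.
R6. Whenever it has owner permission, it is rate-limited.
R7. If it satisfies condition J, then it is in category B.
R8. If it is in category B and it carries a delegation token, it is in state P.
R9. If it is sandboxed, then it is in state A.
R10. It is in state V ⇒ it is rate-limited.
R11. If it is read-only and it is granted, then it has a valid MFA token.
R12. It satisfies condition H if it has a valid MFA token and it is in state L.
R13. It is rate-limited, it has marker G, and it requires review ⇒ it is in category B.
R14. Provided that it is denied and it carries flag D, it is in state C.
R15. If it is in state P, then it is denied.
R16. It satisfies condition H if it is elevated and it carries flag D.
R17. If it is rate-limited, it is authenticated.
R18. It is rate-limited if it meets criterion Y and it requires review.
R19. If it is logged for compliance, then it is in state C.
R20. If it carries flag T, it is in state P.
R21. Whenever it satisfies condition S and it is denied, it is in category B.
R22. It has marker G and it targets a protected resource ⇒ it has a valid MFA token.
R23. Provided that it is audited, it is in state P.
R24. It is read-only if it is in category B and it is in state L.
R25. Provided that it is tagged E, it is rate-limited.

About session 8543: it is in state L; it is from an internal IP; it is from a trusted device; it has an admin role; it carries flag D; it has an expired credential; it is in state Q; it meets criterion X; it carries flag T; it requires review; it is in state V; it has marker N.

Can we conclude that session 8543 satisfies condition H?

By R1 (it carries flag D, it has an admin role, it is in state L): it has marker G.
By R10 (it is in state V): it is rate-limited.
By R13 (it is rate-limited, it has marker G, it requires review): it is in category B.
By R20 (it carries flag T): it is in state P.
By R24 (it is in category B, it is in state L): it is read-only.
By R15 (it is in state P): it is denied.
By R14 (it is denied, it carries flag D): it is in state C.
By R3 (it is in state C, it is read-only): it is in state M.
By R5 (it is in state M, it is in state L): it has a valid MFA token.
By R12 (it has a valid MFA token, it is in state L): it satisfies condition H.

Yes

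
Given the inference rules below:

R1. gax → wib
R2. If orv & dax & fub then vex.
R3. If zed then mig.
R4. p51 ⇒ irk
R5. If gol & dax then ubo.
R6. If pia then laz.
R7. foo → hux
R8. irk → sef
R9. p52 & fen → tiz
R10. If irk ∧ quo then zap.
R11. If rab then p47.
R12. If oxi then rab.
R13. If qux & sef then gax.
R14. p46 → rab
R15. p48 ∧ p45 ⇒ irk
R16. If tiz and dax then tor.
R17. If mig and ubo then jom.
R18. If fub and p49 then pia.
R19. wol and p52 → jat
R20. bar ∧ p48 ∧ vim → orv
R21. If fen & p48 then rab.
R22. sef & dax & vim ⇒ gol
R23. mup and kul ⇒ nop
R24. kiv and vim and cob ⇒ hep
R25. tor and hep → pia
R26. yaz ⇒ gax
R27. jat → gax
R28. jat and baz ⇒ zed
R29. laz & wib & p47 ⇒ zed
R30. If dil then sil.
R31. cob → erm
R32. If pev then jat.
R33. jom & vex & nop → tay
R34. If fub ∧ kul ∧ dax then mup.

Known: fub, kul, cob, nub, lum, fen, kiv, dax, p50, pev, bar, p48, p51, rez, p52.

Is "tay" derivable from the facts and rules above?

No

Forward chaining from the given facts derives: irk, sef, tiz, tor, rab, erm, jat, mup, p47, nop, gax, wib.
The only rule concluding tay is R33, which needs jom; that is never established.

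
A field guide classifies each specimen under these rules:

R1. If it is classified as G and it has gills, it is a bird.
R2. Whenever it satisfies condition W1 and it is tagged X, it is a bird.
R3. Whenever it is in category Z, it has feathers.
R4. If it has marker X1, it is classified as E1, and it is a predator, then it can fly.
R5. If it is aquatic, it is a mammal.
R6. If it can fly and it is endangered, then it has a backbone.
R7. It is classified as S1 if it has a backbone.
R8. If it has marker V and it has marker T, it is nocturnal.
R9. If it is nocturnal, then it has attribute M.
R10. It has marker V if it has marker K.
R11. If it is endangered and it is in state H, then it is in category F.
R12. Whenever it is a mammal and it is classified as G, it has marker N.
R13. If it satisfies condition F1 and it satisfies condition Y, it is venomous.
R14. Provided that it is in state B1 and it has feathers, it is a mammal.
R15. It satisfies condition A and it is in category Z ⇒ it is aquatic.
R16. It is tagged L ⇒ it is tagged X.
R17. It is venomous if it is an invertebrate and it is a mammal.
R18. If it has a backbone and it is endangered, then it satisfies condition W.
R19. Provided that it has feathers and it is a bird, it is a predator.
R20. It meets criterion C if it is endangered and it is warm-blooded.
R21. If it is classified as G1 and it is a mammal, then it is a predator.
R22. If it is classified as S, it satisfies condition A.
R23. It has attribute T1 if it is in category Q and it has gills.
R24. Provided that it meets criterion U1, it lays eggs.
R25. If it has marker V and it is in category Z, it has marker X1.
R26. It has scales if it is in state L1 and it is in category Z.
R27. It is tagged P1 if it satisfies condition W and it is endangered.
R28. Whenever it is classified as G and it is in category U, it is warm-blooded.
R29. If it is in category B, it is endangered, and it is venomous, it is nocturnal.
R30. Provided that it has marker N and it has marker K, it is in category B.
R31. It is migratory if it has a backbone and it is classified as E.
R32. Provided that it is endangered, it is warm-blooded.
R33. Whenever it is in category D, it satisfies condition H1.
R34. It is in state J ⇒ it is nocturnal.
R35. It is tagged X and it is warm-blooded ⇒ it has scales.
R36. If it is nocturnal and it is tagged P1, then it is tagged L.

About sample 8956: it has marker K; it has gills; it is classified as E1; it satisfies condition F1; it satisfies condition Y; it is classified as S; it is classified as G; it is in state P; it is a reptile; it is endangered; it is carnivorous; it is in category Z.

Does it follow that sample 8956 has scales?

By R1 (it is classified as G, it has gills): it is a bird.
By R3 (it is in category Z): it has feathers.
By R10 (it has marker K): it has marker V.
By R13 (it satisfies condition F1, it satisfies condition Y): it is venomous.
By R19 (it has feathers, it is a bird): it is a predator.
By R22 (it is classified as S): it satisfies condition A.
By R25 (it has marker V, it is in category Z): it has marker X1.
By R32 (it is endangered): it is warm-blooded.
By R4 (it has marker X1, it is classified as E1, it is a predator): it can fly.
By R6 (it can fly, it is endangered): it has a backbone.
By R15 (it satisfies condition A, it is in category Z): it is aquatic.
By R18 (it has a backbone, it is endangered): it satisfies condition W.
By R27 (it satisfies condition W, it is endangered): it is tagged P1.
By R5 (it is aquatic): it is a mammal.
By R12 (it is a mammal, it is classified as G): it has marker N.
By R30 (it has marker N, it has marker K): it is in category B.
By R29 (it is in category B, it is endangered, it is venomous): it is nocturnal.
By R36 (it is nocturnal, it is tagged P1): it is tagged L.
By R16 (it is tagged L): it is tagged X.
By R35 (it is tagged X, it is warm-blooded): it has scales.

Yes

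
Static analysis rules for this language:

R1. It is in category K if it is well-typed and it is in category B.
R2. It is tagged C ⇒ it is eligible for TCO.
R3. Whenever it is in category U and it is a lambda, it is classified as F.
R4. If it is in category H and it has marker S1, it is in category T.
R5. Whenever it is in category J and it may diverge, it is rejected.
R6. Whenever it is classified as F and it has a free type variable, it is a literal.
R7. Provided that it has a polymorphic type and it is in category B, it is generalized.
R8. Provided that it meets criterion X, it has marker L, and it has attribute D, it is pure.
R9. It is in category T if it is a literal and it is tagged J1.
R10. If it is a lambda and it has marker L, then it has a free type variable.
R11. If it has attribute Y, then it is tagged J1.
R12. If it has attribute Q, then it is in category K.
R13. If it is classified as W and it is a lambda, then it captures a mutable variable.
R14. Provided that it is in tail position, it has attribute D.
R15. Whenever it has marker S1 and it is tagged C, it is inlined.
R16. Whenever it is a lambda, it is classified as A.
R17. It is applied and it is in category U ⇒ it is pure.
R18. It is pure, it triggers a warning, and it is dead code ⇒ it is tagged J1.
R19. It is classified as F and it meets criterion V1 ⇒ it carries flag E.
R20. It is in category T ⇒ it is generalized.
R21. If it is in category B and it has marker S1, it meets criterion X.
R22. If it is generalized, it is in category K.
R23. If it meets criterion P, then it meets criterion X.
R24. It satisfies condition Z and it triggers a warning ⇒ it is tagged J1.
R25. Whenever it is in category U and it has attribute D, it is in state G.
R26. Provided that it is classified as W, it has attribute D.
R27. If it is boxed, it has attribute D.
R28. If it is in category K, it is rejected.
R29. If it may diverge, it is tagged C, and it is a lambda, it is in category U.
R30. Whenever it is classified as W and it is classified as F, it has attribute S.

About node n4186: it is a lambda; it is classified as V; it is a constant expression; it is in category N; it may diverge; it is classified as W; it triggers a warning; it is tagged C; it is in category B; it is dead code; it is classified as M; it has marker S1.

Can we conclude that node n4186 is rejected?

Forward chaining from the given facts derives: is eligible for TCO, captures a mutable variable, is inlined, is classified as A, meets criterion X, has attribute D, is in category U, is classified as F, is in state G, has attribute S.
Rules concluding "it is rejected": R5 needs "it is in category J"; R28 needs "it is in category K" — none of these are established.

No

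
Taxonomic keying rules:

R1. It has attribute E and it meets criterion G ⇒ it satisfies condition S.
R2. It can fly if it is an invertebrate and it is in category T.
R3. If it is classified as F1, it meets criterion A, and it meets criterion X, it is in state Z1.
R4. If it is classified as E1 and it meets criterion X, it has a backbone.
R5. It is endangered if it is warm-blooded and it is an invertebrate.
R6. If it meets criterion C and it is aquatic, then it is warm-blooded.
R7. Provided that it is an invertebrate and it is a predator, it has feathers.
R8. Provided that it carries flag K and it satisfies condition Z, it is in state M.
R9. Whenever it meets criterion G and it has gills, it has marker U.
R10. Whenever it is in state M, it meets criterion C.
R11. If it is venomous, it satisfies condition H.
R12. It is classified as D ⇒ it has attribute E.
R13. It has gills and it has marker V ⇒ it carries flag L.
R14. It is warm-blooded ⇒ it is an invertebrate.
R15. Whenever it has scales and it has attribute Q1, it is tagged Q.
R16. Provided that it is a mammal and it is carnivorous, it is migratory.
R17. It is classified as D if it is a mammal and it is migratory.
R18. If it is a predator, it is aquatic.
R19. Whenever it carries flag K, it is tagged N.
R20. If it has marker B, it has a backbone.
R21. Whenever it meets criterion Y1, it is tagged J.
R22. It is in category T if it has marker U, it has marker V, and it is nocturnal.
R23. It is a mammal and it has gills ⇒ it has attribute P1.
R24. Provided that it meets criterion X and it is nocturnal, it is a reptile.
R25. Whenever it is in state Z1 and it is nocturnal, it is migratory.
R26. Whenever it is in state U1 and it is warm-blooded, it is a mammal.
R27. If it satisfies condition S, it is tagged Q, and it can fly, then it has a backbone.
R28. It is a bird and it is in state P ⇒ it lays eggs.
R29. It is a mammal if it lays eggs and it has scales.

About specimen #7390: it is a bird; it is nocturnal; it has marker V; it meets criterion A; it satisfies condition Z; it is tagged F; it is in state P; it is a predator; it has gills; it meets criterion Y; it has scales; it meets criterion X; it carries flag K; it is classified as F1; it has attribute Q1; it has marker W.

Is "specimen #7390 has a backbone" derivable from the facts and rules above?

No

Forward chaining from the given facts derives: is in state Z1, is in state M, meets criterion C, carries flag L, is tagged Q, is aquatic, is tagged N, is a reptile, is migratory, lays eggs, is a mammal, is warm-blooded, is an invertebrate, is classified as D, has attribute P1, is endangered, has feathers, has attribute E.
Rules concluding "it has a backbone": R4 needs "it is classified as E1"; R20 needs "it has marker B"; R27 needs "it satisfies condition S" — none of these are established.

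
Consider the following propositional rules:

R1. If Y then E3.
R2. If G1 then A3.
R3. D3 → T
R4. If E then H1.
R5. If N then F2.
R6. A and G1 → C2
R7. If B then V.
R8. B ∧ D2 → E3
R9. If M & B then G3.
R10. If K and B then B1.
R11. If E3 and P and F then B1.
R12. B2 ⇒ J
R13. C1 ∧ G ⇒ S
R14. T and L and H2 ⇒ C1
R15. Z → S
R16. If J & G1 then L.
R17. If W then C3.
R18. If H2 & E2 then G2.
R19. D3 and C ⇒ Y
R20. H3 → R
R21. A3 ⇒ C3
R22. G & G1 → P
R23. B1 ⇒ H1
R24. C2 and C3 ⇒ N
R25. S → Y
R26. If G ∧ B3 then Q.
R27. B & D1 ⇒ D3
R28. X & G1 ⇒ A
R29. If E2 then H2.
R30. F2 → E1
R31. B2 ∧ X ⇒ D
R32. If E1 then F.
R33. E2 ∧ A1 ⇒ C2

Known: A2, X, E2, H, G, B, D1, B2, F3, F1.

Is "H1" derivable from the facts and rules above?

Forward chaining from the given facts derives: V, J, D3, H2, D, T, G2.
Rules concluding H1: R4 needs E; R23 needs B1 — none of these are established.

No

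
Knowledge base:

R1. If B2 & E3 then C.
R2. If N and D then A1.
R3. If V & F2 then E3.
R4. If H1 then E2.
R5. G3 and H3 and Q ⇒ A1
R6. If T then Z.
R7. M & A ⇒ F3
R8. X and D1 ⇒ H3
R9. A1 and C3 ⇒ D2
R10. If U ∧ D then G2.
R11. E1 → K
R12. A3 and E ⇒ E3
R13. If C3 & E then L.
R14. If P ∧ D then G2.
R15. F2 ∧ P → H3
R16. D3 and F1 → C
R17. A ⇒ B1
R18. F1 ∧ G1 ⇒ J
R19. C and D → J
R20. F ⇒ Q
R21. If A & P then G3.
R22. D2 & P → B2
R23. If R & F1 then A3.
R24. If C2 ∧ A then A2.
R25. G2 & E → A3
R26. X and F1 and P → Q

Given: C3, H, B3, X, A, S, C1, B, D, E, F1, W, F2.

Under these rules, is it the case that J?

Forward chaining from the given facts derives: L, B1.
Rules concluding J: R18 needs G1; R19 needs C — none of these are established.

No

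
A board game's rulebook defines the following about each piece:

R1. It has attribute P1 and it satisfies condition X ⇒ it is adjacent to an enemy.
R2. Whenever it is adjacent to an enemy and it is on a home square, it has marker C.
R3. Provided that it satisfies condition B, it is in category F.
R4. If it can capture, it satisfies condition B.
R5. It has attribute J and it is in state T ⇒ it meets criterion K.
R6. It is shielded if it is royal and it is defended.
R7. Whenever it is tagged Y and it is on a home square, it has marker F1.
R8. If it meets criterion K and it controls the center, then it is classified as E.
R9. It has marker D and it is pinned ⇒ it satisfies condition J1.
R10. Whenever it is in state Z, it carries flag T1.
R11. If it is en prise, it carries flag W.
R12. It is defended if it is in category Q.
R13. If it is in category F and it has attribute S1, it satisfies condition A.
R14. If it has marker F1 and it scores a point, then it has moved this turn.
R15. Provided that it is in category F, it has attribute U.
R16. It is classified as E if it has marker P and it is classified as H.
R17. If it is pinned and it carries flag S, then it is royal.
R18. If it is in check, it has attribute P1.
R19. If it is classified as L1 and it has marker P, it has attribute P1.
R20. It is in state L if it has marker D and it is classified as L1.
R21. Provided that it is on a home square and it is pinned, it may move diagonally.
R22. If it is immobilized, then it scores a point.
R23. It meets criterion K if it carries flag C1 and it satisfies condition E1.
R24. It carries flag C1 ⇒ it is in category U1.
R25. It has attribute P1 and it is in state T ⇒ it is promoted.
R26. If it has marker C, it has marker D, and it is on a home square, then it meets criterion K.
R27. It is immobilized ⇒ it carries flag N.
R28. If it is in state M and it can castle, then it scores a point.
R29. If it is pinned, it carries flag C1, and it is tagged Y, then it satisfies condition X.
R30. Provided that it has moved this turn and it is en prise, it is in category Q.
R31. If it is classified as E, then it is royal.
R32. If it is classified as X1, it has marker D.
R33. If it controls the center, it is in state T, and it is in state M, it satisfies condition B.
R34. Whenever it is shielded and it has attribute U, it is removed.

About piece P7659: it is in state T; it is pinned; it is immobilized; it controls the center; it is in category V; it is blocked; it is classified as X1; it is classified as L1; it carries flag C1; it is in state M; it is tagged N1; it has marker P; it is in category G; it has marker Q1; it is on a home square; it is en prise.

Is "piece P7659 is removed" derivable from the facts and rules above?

Forward chaining from the given facts derives: carries flag W, has attribute P1, may move diagonally, scores a point, is in category U1, is promoted, carries flag N, has marker D, satisfies condition B, is in category F, satisfies condition J1, has attribute U, is in state L.
The only rule concluding "it is removed" is R34, which needs "it is shielded"; that is never established.

No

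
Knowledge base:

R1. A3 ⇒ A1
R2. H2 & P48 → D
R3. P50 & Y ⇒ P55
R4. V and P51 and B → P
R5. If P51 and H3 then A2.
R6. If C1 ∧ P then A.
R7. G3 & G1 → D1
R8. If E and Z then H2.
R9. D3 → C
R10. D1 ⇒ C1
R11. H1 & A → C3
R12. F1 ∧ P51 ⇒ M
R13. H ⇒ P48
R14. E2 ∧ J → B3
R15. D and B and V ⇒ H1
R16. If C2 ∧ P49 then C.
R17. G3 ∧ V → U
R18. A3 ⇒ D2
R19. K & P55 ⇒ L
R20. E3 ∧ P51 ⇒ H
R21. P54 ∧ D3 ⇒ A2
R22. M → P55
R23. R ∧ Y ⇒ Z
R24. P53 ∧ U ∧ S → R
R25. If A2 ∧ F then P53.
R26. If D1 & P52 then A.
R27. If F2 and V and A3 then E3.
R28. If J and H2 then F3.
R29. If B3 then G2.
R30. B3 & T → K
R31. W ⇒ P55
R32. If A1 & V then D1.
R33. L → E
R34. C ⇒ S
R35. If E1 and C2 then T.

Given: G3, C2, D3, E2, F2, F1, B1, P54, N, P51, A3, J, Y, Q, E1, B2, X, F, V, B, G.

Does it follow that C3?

A1  (by R1: A3)
P  (by R4: V, P51, B)
C  (by R9: D3)
M  (by R12: F1, P51)
B3  (by R14: E2, J)
U  (by R17: G3, V)
A2  (by R21: P54, D3)
P55  (by R22: M)
P53  (by R25: A2, F)
E3  (by R27: F2, V, A3)
D1  (by R32: A1, V)
S  (by R34: C)
T  (by R35: E1, C2)
C1  (by R10: D1)
H  (by R20: E3, P51)
R  (by R24: P53, U, S)
K  (by R30: B3, T)
A  (by R6: C1, P)
P48  (by R13: H)
L  (by R19: K, P55)
Z  (by R23: R, Y)
E  (by R33: L)
H2  (by R8: E, Z)
D  (by R2: H2, P48)
H1  (by R15: D, B, V)
C3  (by R11: H1, A)

Yes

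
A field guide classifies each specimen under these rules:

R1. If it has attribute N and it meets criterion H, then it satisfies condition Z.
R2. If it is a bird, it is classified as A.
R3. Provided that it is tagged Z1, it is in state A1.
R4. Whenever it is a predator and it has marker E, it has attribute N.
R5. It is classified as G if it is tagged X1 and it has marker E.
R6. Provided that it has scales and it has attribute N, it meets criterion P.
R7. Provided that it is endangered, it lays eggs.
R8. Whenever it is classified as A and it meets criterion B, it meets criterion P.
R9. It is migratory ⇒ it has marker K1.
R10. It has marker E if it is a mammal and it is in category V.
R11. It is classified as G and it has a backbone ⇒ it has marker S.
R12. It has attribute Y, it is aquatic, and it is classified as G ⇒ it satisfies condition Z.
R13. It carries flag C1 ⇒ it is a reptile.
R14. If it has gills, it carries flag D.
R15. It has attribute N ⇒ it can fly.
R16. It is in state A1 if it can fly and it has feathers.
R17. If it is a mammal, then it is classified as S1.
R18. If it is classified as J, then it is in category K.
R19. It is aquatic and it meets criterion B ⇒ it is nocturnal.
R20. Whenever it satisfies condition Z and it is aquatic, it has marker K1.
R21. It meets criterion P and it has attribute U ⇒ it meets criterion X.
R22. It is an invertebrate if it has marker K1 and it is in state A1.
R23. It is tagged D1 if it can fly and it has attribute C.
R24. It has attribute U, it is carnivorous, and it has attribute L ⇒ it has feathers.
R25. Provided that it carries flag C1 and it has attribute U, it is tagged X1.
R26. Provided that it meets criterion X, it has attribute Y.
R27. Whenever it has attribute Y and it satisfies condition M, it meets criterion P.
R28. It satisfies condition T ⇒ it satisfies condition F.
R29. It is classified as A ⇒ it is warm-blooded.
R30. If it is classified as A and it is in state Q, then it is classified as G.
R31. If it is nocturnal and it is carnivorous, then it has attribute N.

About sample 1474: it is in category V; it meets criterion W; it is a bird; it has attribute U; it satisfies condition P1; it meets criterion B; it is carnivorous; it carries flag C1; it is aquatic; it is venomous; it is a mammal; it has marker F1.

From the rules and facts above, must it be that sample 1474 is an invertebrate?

Forward chaining from the given facts derives: is classified as A, meets criterion P, has marker E, is a reptile, is classified as S1, is nocturnal, meets criterion X, is tagged X1, has attribute Y, is warm-blooded, has attribute N, is classified as G, satisfies condition Z, can fly, has marker K1.
The only rule concluding "it is an invertebrate" is R22, which needs "it is in state A1"; that is never established.

No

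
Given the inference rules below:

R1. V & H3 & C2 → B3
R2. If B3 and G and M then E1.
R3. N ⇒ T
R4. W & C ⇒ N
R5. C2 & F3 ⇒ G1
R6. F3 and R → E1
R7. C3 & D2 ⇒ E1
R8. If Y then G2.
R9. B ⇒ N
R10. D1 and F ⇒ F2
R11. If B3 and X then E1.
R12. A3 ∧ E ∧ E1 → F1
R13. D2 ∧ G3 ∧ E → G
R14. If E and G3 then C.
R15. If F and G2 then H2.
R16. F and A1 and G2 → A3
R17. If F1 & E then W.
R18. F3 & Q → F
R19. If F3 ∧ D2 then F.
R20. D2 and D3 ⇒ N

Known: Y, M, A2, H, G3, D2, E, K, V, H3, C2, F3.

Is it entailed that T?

Forward chaining from the given facts derives: B3, G1, G2, G, C, F, E1, H2.
The only rule concluding T is R3, which needs N; that is never established.

No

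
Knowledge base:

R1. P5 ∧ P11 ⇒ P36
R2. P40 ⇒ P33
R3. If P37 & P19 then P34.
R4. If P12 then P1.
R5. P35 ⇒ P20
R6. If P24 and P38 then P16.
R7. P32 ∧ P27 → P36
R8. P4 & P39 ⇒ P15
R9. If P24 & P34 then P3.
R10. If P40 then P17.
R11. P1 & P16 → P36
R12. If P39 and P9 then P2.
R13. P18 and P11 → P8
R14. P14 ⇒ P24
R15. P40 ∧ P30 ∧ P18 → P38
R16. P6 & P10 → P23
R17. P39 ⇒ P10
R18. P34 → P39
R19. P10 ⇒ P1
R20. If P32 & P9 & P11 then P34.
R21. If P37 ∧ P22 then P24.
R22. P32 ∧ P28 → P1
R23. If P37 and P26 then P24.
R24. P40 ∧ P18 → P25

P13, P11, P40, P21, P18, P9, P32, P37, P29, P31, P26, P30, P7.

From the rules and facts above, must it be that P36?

Yes

P38  (by R15: P40, P30, P18)
P34  (by R20: P32, P9, P11)
P24  (by R23: P37, P26)
P16  (by R6: P24, P38)
P39  (by R18: P34)
P10  (by R17: P39)
P1  (by R19: P10)
P36  (by R11: P1, P16)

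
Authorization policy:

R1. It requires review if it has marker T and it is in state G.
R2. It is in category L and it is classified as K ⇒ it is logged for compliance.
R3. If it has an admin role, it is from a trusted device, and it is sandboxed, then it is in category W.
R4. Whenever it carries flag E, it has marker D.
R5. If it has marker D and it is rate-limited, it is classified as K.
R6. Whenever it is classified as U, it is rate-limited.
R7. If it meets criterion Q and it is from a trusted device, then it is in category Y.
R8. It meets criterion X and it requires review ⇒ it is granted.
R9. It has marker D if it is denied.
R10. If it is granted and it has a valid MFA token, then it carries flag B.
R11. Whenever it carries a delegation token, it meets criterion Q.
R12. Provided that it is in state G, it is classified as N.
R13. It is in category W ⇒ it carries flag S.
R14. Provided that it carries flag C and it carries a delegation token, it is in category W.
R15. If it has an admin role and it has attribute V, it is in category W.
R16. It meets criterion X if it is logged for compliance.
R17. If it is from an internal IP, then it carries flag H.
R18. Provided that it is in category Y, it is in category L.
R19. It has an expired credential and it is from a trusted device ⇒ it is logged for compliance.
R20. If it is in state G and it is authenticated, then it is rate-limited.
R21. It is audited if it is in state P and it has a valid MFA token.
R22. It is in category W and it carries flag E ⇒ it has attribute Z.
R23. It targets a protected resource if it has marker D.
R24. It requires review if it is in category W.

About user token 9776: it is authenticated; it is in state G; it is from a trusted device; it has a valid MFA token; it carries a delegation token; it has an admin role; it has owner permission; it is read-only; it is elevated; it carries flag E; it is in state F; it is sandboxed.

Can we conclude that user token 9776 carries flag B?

Yes

By R3 (it has an admin role, it is from a trusted device, it is sandboxed): it is in category W.
By R4 (it carries flag E): it has marker D.
By R11 (it carries a delegation token): it meets criterion Q.
By R20 (it is in state G, it is authenticated): it is rate-limited.
By R24 (it is in category W): it requires review.
By R5 (it has marker D, it is rate-limited): it is classified as K.
By R7 (it meets criterion Q, it is from a trusted device): it is in category Y.
By R18 (it is in category Y): it is in category L.
By R2 (it is in category L, it is classified as K): it is logged for compliance.
By R16 (it is logged for compliance): it meets criterion X.
By R8 (it meets criterion X, it requires review): it is granted.
By R10 (it is granted, it has a valid MFA token): it carries flag B.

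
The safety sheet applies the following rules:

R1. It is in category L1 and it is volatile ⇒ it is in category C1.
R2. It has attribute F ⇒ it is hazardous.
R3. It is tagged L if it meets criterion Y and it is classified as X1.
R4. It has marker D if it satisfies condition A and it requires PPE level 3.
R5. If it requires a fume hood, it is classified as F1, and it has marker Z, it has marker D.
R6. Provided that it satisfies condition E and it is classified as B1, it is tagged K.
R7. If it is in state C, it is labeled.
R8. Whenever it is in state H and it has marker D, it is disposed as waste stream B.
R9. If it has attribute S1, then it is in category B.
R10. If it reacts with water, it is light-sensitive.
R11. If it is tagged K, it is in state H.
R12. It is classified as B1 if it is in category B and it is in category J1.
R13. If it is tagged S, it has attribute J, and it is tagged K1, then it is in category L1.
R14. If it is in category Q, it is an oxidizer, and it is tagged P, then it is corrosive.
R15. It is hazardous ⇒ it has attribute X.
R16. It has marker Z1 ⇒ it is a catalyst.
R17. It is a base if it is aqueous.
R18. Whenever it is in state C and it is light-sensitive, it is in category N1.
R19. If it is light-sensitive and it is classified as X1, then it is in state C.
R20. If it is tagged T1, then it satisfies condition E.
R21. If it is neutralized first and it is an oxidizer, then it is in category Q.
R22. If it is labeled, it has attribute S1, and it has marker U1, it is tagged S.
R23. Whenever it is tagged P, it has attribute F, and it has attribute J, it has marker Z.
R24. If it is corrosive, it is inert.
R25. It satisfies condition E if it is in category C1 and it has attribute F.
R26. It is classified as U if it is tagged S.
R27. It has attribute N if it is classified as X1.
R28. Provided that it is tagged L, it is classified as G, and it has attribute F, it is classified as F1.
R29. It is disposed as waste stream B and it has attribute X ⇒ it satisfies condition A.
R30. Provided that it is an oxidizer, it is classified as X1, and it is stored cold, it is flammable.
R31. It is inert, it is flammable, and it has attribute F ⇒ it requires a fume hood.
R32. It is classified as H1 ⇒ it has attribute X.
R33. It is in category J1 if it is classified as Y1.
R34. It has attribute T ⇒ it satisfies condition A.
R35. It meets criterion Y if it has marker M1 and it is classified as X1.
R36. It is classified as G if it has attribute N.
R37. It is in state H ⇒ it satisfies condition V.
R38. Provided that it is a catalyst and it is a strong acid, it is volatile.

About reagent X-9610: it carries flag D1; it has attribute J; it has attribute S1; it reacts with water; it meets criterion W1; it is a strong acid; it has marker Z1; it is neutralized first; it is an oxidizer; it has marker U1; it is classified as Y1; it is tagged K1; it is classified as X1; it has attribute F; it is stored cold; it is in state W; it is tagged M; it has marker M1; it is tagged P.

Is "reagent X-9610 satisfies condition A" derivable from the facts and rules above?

Yes

By R2 (it has attribute F): it is hazardous.
By R9 (it has attribute S1): it is in category B.
By R10 (it reacts with water): it is light-sensitive.
By R15 (it is hazardous): it has attribute X.
By R16 (it has marker Z1): it is a catalyst.
By R19 (it is light-sensitive, it is classified as X1): it is in state C.
By R21 (it is neutralized first, it is an oxidizer): it is in category Q.
By R23 (it is tagged P, it has attribute F, it has attribute J): it has marker Z.
By R27 (it is classified as X1): it has attribute N.
By R30 (it is an oxidizer, it is classified as X1, it is stored cold): it is flammable.
By R33 (it is classified as Y1): it is in category J1.
By R35 (it has marker M1, it is classified as X1): it meets criterion Y.
By R36 (it has attribute N): it is classified as G.
By R38 (it is a catalyst, it is a strong acid): it is volatile.
By R3 (it meets criterion Y, it is classified as X1): it is tagged L.
By R7 (it is in state C): it is labeled.
By R12 (it is in category B, it is in category J1): it is classified as B1.
By R14 (it is in category Q, it is an oxidizer, it is tagged P): it is corrosive.
By R22 (it is labeled, it has attribute S1, it has marker U1): it is tagged S.
By R24 (it is corrosive): it is inert.
By R28 (it is tagged L, it is classified as G, it has attribute F): it is classified as F1.
By R31 (it is inert, it is flammable, it has attribute F): it requires a fume hood.
By R5 (it requires a fume hood, it is classified as F1, it has marker Z): it has marker D.
By R13 (it is tagged S, it has attribute J, it is tagged K1): it is in category L1.
By R1 (it is in category L1, it is volatile): it is in category C1.
By R25 (it is in category C1, it has attribute F): it satisfies condition E.
By R6 (it satisfies condition E, it is classified as B1): it is tagged K.
By R11 (it is tagged K): it is in state H.
By R8 (it is in state H, it has marker D): it is disposed as waste stream B.
By R29 (it is disposed as waste stream B, it has attribute X): it satisfies condition A.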